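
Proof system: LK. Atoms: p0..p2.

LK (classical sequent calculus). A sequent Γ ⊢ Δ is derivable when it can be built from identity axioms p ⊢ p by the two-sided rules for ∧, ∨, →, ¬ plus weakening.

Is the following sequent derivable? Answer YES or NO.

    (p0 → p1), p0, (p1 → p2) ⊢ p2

Derivation trace:
[→L] (p0 → p1), p0, (p1 → p2) ⊢ p2
  [→L] p0, (p0 → p1) ⊢ p1
    [Ax] p0 ⊢ p0
    [Ax] p1 ⊢ p1
  [Ax] p2 ⊢ p2

Result: YES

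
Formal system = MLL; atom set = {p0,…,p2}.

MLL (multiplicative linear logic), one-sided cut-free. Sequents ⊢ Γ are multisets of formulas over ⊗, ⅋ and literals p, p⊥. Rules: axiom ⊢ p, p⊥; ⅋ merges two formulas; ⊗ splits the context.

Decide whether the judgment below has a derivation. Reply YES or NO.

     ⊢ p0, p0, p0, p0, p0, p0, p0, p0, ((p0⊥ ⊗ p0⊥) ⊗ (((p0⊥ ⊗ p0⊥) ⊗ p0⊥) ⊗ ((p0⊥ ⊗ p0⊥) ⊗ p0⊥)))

Derivation trace:
[⊗]  ⊢ p0, p0, p0, p0, p0, p0, p0, p0, ((p0⊥ ⊗ p0⊥) ⊗ (((p0⊥ ⊗ p0⊥) ⊗ p0⊥) ⊗ ((p0⊥ ⊗ p0⊥) ⊗ p0⊥)))
  [⊗]  ⊢ p0, p0, (p0⊥ ⊗ p0⊥)
    [Ax]  ⊢ p0, p0⊥
    [Ax]  ⊢ p0, p0⊥
  [⊗]  ⊢ p0, p0, p0, p0, p0, p0, (((p0⊥ ⊗ p0⊥) ⊗ p0⊥) ⊗ ((p0⊥ ⊗ p0⊥) ⊗ p0⊥))
    [⊗]  ⊢ p0, p0, p0, ((p0⊥ ⊗ p0⊥) ⊗ p0⊥)
      [⊗]  ⊢ p0, p0, (p0⊥ ⊗ p0⊥)
        [Ax]  ⊢ p0, p0⊥
        [Ax]  ⊢ p0, p0⊥
      [Ax]  ⊢ p0, p0⊥
    [⊗]  ⊢ p0, p0, p0, ((p0⊥ ⊗ p0⊥) ⊗ p0⊥)
      [⊗]  ⊢ p0, p0, (p0⊥ ⊗ p0⊥)
        [Ax]  ⊢ p0, p0⊥
        [Ax]  ⊢ p0, p0⊥
      [Ax]  ⊢ p0, p0⊥

Result: YES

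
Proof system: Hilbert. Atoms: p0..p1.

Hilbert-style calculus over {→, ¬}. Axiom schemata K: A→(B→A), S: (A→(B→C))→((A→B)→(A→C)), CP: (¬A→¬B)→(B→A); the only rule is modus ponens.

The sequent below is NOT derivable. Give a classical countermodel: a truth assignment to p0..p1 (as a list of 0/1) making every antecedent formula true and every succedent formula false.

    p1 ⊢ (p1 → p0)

Search for a countermodel by truth-table:
  v=00: Γ:[p1=F] Δ:[(p1 → p0)=T] refutes=False
  v=01: Γ:[p1=T] Δ:[(p1 → p0)=F] refutes=True  ← countermodel

Result: [0, 1]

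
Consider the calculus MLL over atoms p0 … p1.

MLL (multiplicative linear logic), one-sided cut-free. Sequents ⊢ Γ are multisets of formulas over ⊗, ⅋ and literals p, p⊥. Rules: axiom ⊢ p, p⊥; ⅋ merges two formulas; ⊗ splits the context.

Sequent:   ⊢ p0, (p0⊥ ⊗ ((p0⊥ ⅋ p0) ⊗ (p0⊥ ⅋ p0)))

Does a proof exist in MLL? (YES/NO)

Proof tree:
[⊗]  ⊢ p0, (p0⊥ ⊗ ((p0⊥ ⅋ p0) ⊗ (p0⊥ ⅋ p0)))
  [Ax]  ⊢ p0, p0⊥
  [⊗]  ⊢ ((p0⊥ ⅋ p0) ⊗ (p0⊥ ⅋ p0))
    [⅋]  ⊢ (p0⊥ ⅋ p0)
      [Ax]  ⊢ p0, p0⊥
    [⅋]  ⊢ (p0⊥ ⅋ p0)
      [Ax]  ⊢ p0, p0⊥

Result: YES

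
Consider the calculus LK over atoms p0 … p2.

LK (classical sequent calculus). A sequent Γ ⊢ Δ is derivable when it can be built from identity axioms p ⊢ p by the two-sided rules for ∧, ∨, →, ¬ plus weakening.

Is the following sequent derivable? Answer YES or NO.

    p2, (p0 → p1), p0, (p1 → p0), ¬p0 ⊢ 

Proof tree:
[¬L] p2, (p0 → p1), p0, (p1 → p0), ¬p0 ⊢ 
  [→L] p2, (p0 → p1), p0, (p1 → p0) ⊢ p0
    [→L] p2, p0, (p0 → p1) ⊢ p1
      [WL] p0, p2 ⊢ p0
        [Ax] p0 ⊢ p0
      [Ax] p1 ⊢ p1
    [Ax] p0 ⊢ p0

Result: YES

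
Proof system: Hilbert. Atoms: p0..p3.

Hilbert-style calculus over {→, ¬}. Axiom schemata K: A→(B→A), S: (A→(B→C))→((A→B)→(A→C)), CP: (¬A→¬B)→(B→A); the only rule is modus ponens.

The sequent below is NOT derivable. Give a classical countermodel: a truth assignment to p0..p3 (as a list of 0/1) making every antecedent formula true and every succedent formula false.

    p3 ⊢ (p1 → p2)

Enumerate valuations to refute Γ ⊢ Δ:
  v=0000: Γ:[p3=F] Δ:[(p1 → p2)=T] refutes=False
  v=0001: Γ:[p3=T] Δ:[(p1 → p2)=T] refutes=False
  v=0010: Γ:[p3=F] Δ:[(p1 → p2)=T] refutes=False
  v=0011: Γ:[p3=T] Δ:[(p1 → p2)=T] refutes=False
  v=0100: Γ:[p3=F] Δ:[(p1 → p2)=F] refutes=False
  v=0101: Γ:[p3=T] Δ:[(p1 → p2)=F] refutes=True  ← countermodel

Result: [0, 1, 0, 1]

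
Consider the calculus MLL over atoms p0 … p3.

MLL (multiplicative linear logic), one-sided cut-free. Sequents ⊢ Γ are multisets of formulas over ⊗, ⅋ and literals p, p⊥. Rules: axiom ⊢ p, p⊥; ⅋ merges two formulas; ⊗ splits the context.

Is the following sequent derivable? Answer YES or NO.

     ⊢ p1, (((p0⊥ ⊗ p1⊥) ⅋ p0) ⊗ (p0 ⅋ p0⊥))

Proof tree:
[⊗]  ⊢ p1, (((p0⊥ ⊗ p1⊥) ⅋ p0) ⊗ (p0 ⅋ p0⊥))
  [⅋]  ⊢ p1, ((p0⊥ ⊗ p1⊥) ⅋ p0)
    [⊗]  ⊢ p0, p1, (p0⊥ ⊗ p1⊥)
      [Ax]  ⊢ p0, p0⊥
      [Ax]  ⊢ p1, p1⊥
  [⅋]  ⊢ (p0 ⅋ p0⊥)
    [Ax]  ⊢ p0, p0⊥

Result: YES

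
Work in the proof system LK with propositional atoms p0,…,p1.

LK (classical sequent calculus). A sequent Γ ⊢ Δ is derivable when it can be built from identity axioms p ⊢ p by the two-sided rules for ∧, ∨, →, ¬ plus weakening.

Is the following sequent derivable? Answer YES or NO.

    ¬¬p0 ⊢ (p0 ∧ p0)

Derivation (root first):
[∧R] ¬¬p0 ⊢ (p0 ∧ p0)
  [¬L] ¬¬p0 ⊢ p0
    [¬R]  ⊢ p0, ¬p0
      [Ax] p0 ⊢ p0
  [¬L] ¬¬p0 ⊢ p0
    [¬R]  ⊢ p0, ¬p0
      [Ax] p0 ⊢ p0

Result: YES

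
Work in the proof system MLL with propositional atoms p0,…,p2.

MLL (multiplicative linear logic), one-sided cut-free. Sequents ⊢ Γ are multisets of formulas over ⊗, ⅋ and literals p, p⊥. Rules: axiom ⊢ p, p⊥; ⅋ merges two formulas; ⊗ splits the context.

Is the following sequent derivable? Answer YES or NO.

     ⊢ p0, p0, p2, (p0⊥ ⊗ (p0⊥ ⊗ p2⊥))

Derivation (root first):
[⊗]  ⊢ p0, p0, p2, (p0⊥ ⊗ (p0⊥ ⊗ p2⊥))
  [Ax]  ⊢ p0, p0⊥
  [⊗]  ⊢ p0, p2, (p0⊥ ⊗ p2⊥)
    [Ax]  ⊢ p0, p0⊥
    [Ax]  ⊢ p2, p2⊥

Result: YES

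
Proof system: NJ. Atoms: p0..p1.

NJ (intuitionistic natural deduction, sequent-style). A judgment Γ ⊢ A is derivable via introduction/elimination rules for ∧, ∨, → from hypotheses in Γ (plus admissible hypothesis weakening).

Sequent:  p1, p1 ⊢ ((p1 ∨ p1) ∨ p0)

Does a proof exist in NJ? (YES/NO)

Proof tree:
[∨I₁] p1, p1 ⊢ ((p1 ∨ p1) ∨ p0)
  [Wk] p1, p1 ⊢ (p1 ∨ p1)
    [∨I₁] p1 ⊢ (p1 ∨ p1)
      [Ax] p1 ⊢ p1

Result: YES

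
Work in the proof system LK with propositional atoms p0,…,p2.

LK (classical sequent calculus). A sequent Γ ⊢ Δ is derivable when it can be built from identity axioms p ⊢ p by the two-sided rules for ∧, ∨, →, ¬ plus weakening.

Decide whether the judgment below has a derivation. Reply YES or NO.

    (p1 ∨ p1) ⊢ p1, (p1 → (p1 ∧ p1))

Derivation trace:
[→R] (p1 ∨ p1) ⊢ p1, (p1 → (p1 ∧ p1))
  [∧R] p1, (p1 ∨ p1) ⊢ p1, (p1 ∧ p1)
    [∨L] (p1 ∨ p1) ⊢ p1
      [WR] p1 ⊢ p1, p1
        [Ax] p1 ⊢ p1
      [Ax] p1 ⊢ p1
    [WR] p1 ⊢ p1, p1
      [Ax] p1 ⊢ p1

Result: YES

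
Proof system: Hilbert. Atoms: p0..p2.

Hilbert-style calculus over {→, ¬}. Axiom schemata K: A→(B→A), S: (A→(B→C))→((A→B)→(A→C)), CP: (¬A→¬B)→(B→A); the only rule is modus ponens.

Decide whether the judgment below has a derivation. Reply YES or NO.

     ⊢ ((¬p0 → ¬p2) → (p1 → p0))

Search for a countermodel by truth-table:
  v=000: Γ:[] Δ:[((¬p0 → ¬p2) → (p1 → p0))=T] refutes=False
  v=001: Γ:[] Δ:[((¬p0 → ¬p2) → (p1 → p0))=T] refutes=False
  v=010: Γ:[] Δ:[((¬p0 → ¬p2) → (p1 → p0))=F] refutes=True  ← countermodel

Result: NO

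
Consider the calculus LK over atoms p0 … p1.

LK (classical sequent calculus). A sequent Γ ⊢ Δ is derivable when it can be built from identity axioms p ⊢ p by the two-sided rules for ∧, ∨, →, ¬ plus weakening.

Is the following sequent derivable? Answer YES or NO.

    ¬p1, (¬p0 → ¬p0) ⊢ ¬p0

Truth-table refutation:
  v=00: Γ:[¬p1=T, (¬p0 → ¬p0)=T] Δ:[¬p0=T] refutes=False
  v=01: Γ:[¬p1=F, (¬p0 → ¬p0)=T] Δ:[¬p0=T] refutes=False
  v=10: Γ:[¬p1=T, (¬p0 → ¬p0)=T] Δ:[¬p0=F] refutes=True  ← countermodel

Result: NO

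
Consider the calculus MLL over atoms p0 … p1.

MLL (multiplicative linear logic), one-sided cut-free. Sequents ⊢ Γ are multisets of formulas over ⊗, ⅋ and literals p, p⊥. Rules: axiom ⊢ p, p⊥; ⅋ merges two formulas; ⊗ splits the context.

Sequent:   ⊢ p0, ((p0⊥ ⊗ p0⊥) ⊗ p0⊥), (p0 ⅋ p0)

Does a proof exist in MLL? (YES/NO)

Derivation (root first):
[⅋]  ⊢ p0, ((p0⊥ ⊗ p0⊥) ⊗ p0⊥), (p0 ⅋ p0)
  [⊗]  ⊢ p0, p0, p0, ((p0⊥ ⊗ p0⊥) ⊗ p0⊥)
    [⊗]  ⊢ p0, p0, (p0⊥ ⊗ p0⊥)
      [Ax]  ⊢ p0, p0⊥
      [Ax]  ⊢ p0, p0⊥
    [Ax]  ⊢ p0, p0⊥

Result: YES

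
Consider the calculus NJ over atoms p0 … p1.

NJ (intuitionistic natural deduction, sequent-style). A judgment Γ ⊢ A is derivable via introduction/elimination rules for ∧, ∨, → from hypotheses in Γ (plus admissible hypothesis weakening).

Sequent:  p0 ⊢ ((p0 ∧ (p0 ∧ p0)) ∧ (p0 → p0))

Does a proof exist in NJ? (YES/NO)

Proof tree:
[∧I] p0 ⊢ ((p0 ∧ (p0 ∧ p0)) ∧ (p0 → p0))
  [∧I] p0 ⊢ (p0 ∧ (p0 ∧ p0))
    [Ax] p0 ⊢ p0
    [∧I] p0 ⊢ (p0 ∧ p0)
      [Ax] p0 ⊢ p0
      [Ax] p0 ⊢ p0
  [→I]  ⊢ (p0 → p0)
    [Ax] p0 ⊢ p0

Result: YES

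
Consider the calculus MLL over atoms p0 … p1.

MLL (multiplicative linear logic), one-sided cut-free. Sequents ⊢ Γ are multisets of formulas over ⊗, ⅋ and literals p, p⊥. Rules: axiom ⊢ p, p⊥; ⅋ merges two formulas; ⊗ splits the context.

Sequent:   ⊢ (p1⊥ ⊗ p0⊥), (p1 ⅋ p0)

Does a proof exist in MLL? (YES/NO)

Derivation trace:
[⅋]  ⊢ (p1⊥ ⊗ p0⊥), (p1 ⅋ p0)
  [⊗]  ⊢ p1, p0, (p1⊥ ⊗ p0⊥)
    [Ax]  ⊢ p1, p1⊥
    [Ax]  ⊢ p0, p0⊥

Result: YES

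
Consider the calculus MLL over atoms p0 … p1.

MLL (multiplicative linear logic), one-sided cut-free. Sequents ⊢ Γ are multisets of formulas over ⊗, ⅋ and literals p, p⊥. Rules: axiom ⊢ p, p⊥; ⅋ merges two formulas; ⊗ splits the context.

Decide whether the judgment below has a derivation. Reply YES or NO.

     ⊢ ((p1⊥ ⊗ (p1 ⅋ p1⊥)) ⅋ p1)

Derivation (root first):
[⅋]  ⊢ ((p1⊥ ⊗ (p1 ⅋ p1⊥)) ⅋ p1)
  [⊗]  ⊢ p1, (p1⊥ ⊗ (p1 ⅋ p1⊥))
    [Ax]  ⊢ p1, p1⊥
    [⅋]  ⊢ (p1 ⅋ p1⊥)
      [Ax]  ⊢ p1, p1⊥

Result: YES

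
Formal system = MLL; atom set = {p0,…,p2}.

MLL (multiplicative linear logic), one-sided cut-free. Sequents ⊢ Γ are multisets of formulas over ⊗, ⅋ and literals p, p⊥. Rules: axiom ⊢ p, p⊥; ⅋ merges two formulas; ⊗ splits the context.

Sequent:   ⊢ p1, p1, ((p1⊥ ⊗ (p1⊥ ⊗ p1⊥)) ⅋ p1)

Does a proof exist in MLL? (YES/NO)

Derivation trace:
[⅋]  ⊢ p1, p1, ((p1⊥ ⊗ (p1⊥ ⊗ p1⊥)) ⅋ p1)
  [⊗]  ⊢ p1, p1, p1, (p1⊥ ⊗ (p1⊥ ⊗ p1⊥))
    [Ax]  ⊢ p1, p1⊥
    [⊗]  ⊢ p1, p1, (p1⊥ ⊗ p1⊥)
      [Ax]  ⊢ p1, p1⊥
      [Ax]  ⊢ p1, p1⊥

Result: YES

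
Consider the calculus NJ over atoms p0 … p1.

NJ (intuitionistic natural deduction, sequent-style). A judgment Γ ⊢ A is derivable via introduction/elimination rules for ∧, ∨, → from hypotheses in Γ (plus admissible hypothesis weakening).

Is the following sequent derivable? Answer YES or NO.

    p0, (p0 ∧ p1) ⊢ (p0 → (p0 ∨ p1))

Proof tree:
[→I] p0, (p0 ∧ p1) ⊢ (p0 → (p0 ∨ p1))
  [Wk] p0, (p0 ∧ p1), p0 ⊢ (p0 ∨ p1)
    [Wk] p0, (p0 ∧ p1) ⊢ (p0 ∨ p1)
      [∨I₁] p0 ⊢ (p0 ∨ p1)
        [Ax] p0 ⊢ p0

Result: YES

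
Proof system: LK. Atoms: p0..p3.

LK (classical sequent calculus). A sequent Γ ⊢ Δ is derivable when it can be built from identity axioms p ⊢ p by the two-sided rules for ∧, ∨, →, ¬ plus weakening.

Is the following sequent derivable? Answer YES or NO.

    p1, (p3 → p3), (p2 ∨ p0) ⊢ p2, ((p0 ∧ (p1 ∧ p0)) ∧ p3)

Truth-table refutation:
  v=0000: Γ:[p1=F, (p3 → p3)=T, (p2 ∨ p0)=F] Δ:[p2=F, ((p0 ∧ (p1 ∧ p0)) ∧ p3)=F] refutes=False
  v=0001: Γ:[p1=F, (p3 → p3)=T, (p2 ∨ p0)=F] Δ:[p2=F, ((p0 ∧ (p1 ∧ p0)) ∧ p3)=F] refutes=False
  v=0010: Γ:[p1=F, (p3 → p3)=T, (p2 ∨ p0)=T] Δ:[p2=T, ((p0 ∧ (p1 ∧ p0)) ∧ p3)=F] refutes=False
  v=0011: Γ:[p1=F, (p3 → p3)=T, (p2 ∨ p0)=T] Δ:[p2=T, ((p0 ∧ (p1 ∧ p0)) ∧ p3)=F] refutes=False
  v=0100: Γ:[p1=T, (p3 → p3)=T, (p2 ∨ p0)=F] Δ:[p2=F, ((p0 ∧ (p1 ∧ p0)) ∧ p3)=F] refutes=False
  v=0101: Γ:[p1=T, (p3 → p3)=T, (p2 ∨ p0)=F] Δ:[p2=F, ((p0 ∧ (p1 ∧ p0)) ∧ p3)=F] refutes=False
  v=0110: Γ:[p1=T, (p3 → p3)=T, (p2 ∨ p0)=T] Δ:[p2=T, ((p0 ∧ (p1 ∧ p0)) ∧ p3)=F] refutes=False
  v=0111: Γ:[p1=T, (p3 → p3)=T, (p2 ∨ p0)=T] Δ:[p2=T, ((p0 ∧ (p1 ∧ p0)) ∧ p3)=F] refutes=False
  v=1000: Γ:[p1=F, (p3 → p3)=T, (p2 ∨ p0)=T] Δ:[p2=F, ((p0 ∧ (p1 ∧ p0)) ∧ p3)=F] refutes=False
  v=1001: Γ:[p1=F, (p3 → p3)=T, (p2 ∨ p0)=T] Δ:[p2=F, ((p0 ∧ (p1 ∧ p0)) ∧ p3)=F] refutes=False
  v=1010: Γ:[p1=F, (p3 → p3)=T, (p2 ∨ p0)=T] Δ:[p2=T, ((p0 ∧ (p1 ∧ p0)) ∧ p3)=F] refutes=False
  v=1011: Γ:[p1=F, (p3 → p3)=T, (p2 ∨ p0)=T] Δ:[p2=T, ((p0 ∧ (p1 ∧ p0)) ∧ p3)=F] refutes=False
  v=1100: Γ:[p1=T, (p3 → p3)=T, (p2 ∨ p0)=T] Δ:[p2=F, ((p0 ∧ (p1 ∧ p0)) ∧ p3)=F] refutes=True  ← countermodel

Result: NO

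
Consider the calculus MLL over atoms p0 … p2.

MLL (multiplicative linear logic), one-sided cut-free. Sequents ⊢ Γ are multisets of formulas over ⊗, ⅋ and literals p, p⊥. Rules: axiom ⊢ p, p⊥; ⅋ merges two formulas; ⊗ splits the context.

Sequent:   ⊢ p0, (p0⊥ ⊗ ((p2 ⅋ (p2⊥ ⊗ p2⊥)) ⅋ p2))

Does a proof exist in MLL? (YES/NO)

Derivation (root first):
[⊗]  ⊢ p0, (p0⊥ ⊗ ((p2 ⅋ (p2⊥ ⊗ p2⊥)) ⅋ p2))
  [Ax]  ⊢ p0, p0⊥
  [⅋]  ⊢ ((p2 ⅋ (p2⊥ ⊗ p2⊥)) ⅋ p2)
    [⅋]  ⊢ p2, (p2 ⅋ (p2⊥ ⊗ p2⊥))
      [⊗]  ⊢ p2, p2, (p2⊥ ⊗ p2⊥)
        [Ax]  ⊢ p2, p2⊥
        [Ax]  ⊢ p2, p2⊥

Result: YES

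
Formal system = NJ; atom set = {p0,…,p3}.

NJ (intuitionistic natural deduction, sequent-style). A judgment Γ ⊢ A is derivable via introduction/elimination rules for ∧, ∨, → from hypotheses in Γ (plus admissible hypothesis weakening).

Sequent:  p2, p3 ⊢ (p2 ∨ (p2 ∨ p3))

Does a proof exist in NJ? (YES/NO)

Proof tree:
[∨I₂] p2, p3 ⊢ (p2 ∨ (p2 ∨ p3))
  [∨I₁] p2, p3 ⊢ (p2 ∨ p3)
    [Wk] p2, p3 ⊢ p2
      [Ax] p2 ⊢ p2

Result: YES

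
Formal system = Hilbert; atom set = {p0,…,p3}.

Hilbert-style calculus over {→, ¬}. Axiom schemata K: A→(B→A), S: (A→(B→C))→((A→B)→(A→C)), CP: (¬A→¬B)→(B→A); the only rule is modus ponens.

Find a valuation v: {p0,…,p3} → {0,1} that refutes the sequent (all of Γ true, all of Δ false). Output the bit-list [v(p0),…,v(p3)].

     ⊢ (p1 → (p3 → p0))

Search for a countermodel by truth-table:
  v=0000: Γ:[] Δ:[(p1 → (p3 → p0))=T] refutes=False
  v=0001: Γ:[] Δ:[(p1 → (p3 → p0))=T] refutes=False
  v=0010: Γ:[] Δ:[(p1 → (p3 → p0))=T] refutes=False
  v=0011: Γ:[] Δ:[(p1 → (p3 → p0))=T] refutes=False
  v=0100: Γ:[] Δ:[(p1 → (p3 → p0))=T] refutes=False
  v=0101: Γ:[] Δ:[(p1 → (p3 → p0))=F] refutes=True  ← countermodel

Result: [0, 1, 0, 1]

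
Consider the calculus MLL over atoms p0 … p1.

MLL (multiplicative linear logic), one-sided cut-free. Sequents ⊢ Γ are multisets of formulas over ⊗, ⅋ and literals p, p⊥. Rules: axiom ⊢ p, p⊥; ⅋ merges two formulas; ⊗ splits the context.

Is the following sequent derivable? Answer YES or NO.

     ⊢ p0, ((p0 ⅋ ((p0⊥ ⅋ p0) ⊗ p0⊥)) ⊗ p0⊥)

Derivation (root first):
[⊗]  ⊢ p0, ((p0 ⅋ ((p0⊥ ⅋ p0) ⊗ p0⊥)) ⊗ p0⊥)
  [⅋]  ⊢ (p0 ⅋ ((p0⊥ ⅋ p0) ⊗ p0⊥))
    [⊗]  ⊢ p0, ((p0⊥ ⅋ p0) ⊗ p0⊥)
      [⅋]  ⊢ (p0⊥ ⅋ p0)
        [Ax]  ⊢ p0, p0⊥
      [Ax]  ⊢ p0, p0⊥
  [Ax]  ⊢ p0, p0⊥

Result: YES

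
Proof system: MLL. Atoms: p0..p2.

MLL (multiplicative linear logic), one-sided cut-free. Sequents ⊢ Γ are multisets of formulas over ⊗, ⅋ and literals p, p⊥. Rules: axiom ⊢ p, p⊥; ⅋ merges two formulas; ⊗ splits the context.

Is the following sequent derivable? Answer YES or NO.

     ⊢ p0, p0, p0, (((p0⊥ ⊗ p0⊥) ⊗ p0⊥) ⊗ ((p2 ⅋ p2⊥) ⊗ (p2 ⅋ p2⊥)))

Proof tree:
[⊗]  ⊢ p0, p0, p0, (((p0⊥ ⊗ p0⊥) ⊗ p0⊥) ⊗ ((p2 ⅋ p2⊥) ⊗ (p2 ⅋ p2⊥)))
  [⊗]  ⊢ p0, p0, p0, ((p0⊥ ⊗ p0⊥) ⊗ p0⊥)
    [⊗]  ⊢ p0, p0, (p0⊥ ⊗ p0⊥)
      [Ax]  ⊢ p0, p0⊥
      [Ax]  ⊢ p0, p0⊥
    [Ax]  ⊢ p0, p0⊥
  [⊗]  ⊢ ((p2 ⅋ p2⊥) ⊗ (p2 ⅋ p2⊥))
    [⅋]  ⊢ (p2 ⅋ p2⊥)
      [Ax]  ⊢ p2, p2⊥
    [⅋]  ⊢ (p2 ⅋ p2⊥)
      [Ax]  ⊢ p2, p2⊥

Result: YES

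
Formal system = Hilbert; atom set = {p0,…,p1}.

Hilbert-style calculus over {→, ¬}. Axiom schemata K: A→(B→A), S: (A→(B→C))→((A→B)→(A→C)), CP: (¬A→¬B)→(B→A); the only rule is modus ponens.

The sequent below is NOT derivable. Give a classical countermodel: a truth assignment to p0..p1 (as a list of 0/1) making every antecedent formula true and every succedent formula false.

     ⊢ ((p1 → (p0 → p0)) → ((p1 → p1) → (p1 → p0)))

Enumerate valuations to refute Γ ⊢ Δ:
  v=00: Γ:[] Δ:[((p1 → (p0 → p0)) → ((p1 → p1) → (p1 → p0)))=T] refutes=False
  v=01: Γ:[] Δ:[((p1 → (p0 → p0)) → ((p1 → p1) → (p1 → p0)))=F] refutes=True  ← countermodel

Result: [0, 1]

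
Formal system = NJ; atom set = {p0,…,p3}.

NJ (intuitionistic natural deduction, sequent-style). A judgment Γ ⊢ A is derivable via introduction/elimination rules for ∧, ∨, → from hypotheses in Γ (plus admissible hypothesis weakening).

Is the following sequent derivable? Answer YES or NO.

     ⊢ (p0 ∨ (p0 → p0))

Derivation trace:
[∨I₂]  ⊢ (p0 ∨ (p0 → p0))
  [→I]  ⊢ (p0 → p0)
    [Ax] p0 ⊢ p0

Result: YES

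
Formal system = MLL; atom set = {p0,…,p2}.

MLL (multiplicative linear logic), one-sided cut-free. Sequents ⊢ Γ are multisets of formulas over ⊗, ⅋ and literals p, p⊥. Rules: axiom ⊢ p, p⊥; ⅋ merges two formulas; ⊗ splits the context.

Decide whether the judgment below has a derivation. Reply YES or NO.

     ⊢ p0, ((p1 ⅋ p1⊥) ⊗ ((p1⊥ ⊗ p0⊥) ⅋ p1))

Derivation (root first):
[⊗]  ⊢ p0, ((p1 ⅋ p1⊥) ⊗ ((p1⊥ ⊗ p0⊥) ⅋ p1))
  [⅋]  ⊢ (p1 ⅋ p1⊥)
    [Ax]  ⊢ p1, p1⊥
  [⅋]  ⊢ p0, ((p1⊥ ⊗ p0⊥) ⅋ p1)
    [⊗]  ⊢ p1, p0, (p1⊥ ⊗ p0⊥)
      [Ax]  ⊢ p1, p1⊥
      [Ax]  ⊢ p0, p0⊥

Result: YES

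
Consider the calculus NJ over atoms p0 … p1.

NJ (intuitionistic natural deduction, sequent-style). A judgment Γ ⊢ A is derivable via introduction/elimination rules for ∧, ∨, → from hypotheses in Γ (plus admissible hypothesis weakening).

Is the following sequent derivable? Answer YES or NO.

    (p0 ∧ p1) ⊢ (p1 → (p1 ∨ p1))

Derivation (root first):
[Wk] (p0 ∧ p1) ⊢ (p1 → (p1 ∨ p1))
  [→I]  ⊢ (p1 → (p1 ∨ p1))
    [∨I₁] p1 ⊢ (p1 ∨ p1)
      [Ax] p1 ⊢ p1

Result: YES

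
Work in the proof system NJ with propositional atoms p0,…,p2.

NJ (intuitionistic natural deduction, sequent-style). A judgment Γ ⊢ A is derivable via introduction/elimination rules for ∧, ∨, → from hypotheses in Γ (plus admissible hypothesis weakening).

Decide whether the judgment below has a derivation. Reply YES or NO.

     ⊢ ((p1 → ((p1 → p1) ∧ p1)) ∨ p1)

Derivation (root first):
[∨I₁]  ⊢ ((p1 → ((p1 → p1) ∧ p1)) ∨ p1)
  [→I]  ⊢ (p1 → ((p1 → p1) ∧ p1))
    [∧I] p1 ⊢ ((p1 → p1) ∧ p1)
      [→I]  ⊢ (p1 → p1)
        [Ax] p1 ⊢ p1
      [Ax] p1 ⊢ p1

Result: YES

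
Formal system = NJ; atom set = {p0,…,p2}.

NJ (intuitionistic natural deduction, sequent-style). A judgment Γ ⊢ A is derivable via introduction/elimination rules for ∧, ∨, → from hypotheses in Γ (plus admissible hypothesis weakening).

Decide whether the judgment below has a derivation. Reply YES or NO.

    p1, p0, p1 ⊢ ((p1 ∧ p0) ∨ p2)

Derivation (root first):
[∨I₁] p1, p0, p1 ⊢ ((p1 ∧ p0) ∨ p2)
  [Wk] p1, p0, p1 ⊢ (p1 ∧ p0)
    [∧I] p1, p0 ⊢ (p1 ∧ p0)
      [Ax] p1 ⊢ p1
      [Ax] p0 ⊢ p0

Result: YES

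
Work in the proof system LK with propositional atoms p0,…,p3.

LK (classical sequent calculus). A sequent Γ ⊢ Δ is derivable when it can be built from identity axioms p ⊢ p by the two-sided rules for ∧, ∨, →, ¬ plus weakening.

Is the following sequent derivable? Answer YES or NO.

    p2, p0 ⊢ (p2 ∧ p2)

Proof tree:
[WL] p2, p0 ⊢ (p2 ∧ p2)
  [∧R] p2 ⊢ (p2 ∧ p2)
    [Ax] p2 ⊢ p2
    [Ax] p2 ⊢ p2

Result: YES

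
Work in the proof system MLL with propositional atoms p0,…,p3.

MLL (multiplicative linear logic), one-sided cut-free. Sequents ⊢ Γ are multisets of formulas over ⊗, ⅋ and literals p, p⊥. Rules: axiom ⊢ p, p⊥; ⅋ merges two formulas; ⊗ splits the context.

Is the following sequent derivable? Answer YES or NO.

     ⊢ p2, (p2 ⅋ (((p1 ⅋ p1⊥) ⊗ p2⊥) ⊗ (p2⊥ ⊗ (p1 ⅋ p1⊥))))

Derivation (root first):
[⅋]  ⊢ p2, (p2 ⅋ (((p1 ⅋ p1⊥) ⊗ p2⊥) ⊗ (p2⊥ ⊗ (p1 ⅋ p1⊥))))
  [⊗]  ⊢ p2, p2, (((p1 ⅋ p1⊥) ⊗ p2⊥) ⊗ (p2⊥ ⊗ (p1 ⅋ p1⊥)))
    [⊗]  ⊢ p2, ((p1 ⅋ p1⊥) ⊗ p2⊥)
      [⅋]  ⊢ (p1 ⅋ p1⊥)
        [Ax]  ⊢ p1, p1⊥
      [Ax]  ⊢ p2, p2⊥
    [⊗]  ⊢ p2, (p2⊥ ⊗ (p1 ⅋ p1⊥))
      [Ax]  ⊢ p2, p2⊥
      [⅋]  ⊢ (p1 ⅋ p1⊥)
        [Ax]  ⊢ p1, p1⊥

Result: YES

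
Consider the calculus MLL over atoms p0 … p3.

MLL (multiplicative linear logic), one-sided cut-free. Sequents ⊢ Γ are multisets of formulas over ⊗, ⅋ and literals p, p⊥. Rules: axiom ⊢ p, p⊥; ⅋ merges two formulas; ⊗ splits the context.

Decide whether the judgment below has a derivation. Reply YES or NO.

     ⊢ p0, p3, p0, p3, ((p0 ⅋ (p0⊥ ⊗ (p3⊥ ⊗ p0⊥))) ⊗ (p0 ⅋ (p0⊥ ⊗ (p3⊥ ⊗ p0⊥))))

Derivation trace:
[⊗]  ⊢ p0, p3, p0, p3, ((p0 ⅋ (p0⊥ ⊗ (p3⊥ ⊗ p0⊥))) ⊗ (p0 ⅋ (p0⊥ ⊗ (p3⊥ ⊗ p0⊥))))
  [⅋]  ⊢ p0, p3, (p0 ⅋ (p0⊥ ⊗ (p3⊥ ⊗ p0⊥)))
    [⊗]  ⊢ p0, p3, p0, (p0⊥ ⊗ (p3⊥ ⊗ p0⊥))
      [Ax]  ⊢ p0, p0⊥
      [⊗]  ⊢ p3, p0, (p3⊥ ⊗ p0⊥)
        [Ax]  ⊢ p3, p3⊥
        [Ax]  ⊢ p0, p0⊥
  [⅋]  ⊢ p0, p3, (p0 ⅋ (p0⊥ ⊗ (p3⊥ ⊗ p0⊥)))
    [⊗]  ⊢ p0, p3, p0, (p0⊥ ⊗ (p3⊥ ⊗ p0⊥))
      [Ax]  ⊢ p0, p0⊥
      [⊗]  ⊢ p3, p0, (p3⊥ ⊗ p0⊥)
        [Ax]  ⊢ p3, p3⊥
        [Ax]  ⊢ p0, p0⊥

Result: YES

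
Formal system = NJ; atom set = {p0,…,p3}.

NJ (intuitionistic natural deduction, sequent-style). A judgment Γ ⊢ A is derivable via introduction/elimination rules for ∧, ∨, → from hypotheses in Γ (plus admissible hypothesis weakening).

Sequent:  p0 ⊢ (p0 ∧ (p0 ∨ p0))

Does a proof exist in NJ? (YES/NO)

Derivation (root first):
[∧I] p0 ⊢ (p0 ∧ (p0 ∨ p0))
  [Ax] p0 ⊢ p0
  [∨I₁] p0 ⊢ (p0 ∨ p0)
    [Ax] p0 ⊢ p0

Result: YES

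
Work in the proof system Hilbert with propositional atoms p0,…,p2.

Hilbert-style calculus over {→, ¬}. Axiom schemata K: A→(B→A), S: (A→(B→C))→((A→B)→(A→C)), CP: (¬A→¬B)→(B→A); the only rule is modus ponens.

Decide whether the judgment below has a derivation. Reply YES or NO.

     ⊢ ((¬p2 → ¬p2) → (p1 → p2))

Search for a countermodel by truth-table:
  v=000: Γ:[] Δ:[((¬p2 → ¬p2) → (p1 → p2))=T] refutes=False
  v=001: Γ:[] Δ:[((¬p2 → ¬p2) → (p1 → p2))=T] refutes=False
  v=010: Γ:[] Δ:[((¬p2 → ¬p2) → (p1 → p2))=F] refutes=True  ← countermodel

Result: NO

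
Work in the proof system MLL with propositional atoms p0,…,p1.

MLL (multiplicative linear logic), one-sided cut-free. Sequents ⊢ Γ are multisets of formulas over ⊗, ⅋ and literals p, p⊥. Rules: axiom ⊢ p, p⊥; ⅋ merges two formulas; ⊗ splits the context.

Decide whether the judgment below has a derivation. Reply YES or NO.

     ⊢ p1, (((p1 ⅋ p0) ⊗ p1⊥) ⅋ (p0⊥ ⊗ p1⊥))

Derivation trace:
[⅋]  ⊢ p1, (((p1 ⅋ p0) ⊗ p1⊥) ⅋ (p0⊥ ⊗ p1⊥))
  [⊗]  ⊢ (p0⊥ ⊗ p1⊥), p1, ((p1 ⅋ p0) ⊗ p1⊥)
    [⅋]  ⊢ (p0⊥ ⊗ p1⊥), (p1 ⅋ p0)
      [⊗]  ⊢ p0, p1, (p0⊥ ⊗ p1⊥)
        [Ax]  ⊢ p0, p0⊥
        [Ax]  ⊢ p1, p1⊥
    [Ax]  ⊢ p1, p1⊥

Result: YES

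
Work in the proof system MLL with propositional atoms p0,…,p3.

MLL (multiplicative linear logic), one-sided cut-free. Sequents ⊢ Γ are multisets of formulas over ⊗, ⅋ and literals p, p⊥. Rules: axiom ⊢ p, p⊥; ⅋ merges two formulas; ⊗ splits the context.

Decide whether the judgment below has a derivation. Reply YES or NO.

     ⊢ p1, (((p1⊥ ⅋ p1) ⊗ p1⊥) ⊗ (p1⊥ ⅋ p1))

Derivation (root first):
[⊗]  ⊢ p1, (((p1⊥ ⅋ p1) ⊗ p1⊥) ⊗ (p1⊥ ⅋ p1))
  [⊗]  ⊢ p1, ((p1⊥ ⅋ p1) ⊗ p1⊥)
    [⅋]  ⊢ (p1⊥ ⅋ p1)
      [Ax]  ⊢ p1, p1⊥
    [Ax]  ⊢ p1, p1⊥
  [⅋]  ⊢ (p1⊥ ⅋ p1)
    [Ax]  ⊢ p1, p1⊥

Result: YES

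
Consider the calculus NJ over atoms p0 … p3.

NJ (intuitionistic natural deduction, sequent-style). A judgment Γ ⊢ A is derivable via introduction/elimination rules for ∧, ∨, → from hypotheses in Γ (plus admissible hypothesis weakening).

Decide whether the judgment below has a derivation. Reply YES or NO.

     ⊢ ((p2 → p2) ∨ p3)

Proof tree:
[∨I₁]  ⊢ ((p2 → p2) ∨ p3)
  [→I]  ⊢ (p2 → p2)
    [Ax] p2 ⊢ p2

Result: YES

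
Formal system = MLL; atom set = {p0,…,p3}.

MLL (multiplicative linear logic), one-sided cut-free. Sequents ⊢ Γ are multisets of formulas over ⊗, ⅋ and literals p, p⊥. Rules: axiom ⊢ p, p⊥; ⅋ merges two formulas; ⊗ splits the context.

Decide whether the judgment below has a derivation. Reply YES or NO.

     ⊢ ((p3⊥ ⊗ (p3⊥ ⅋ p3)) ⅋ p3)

Derivation trace:
[⅋]  ⊢ ((p3⊥ ⊗ (p3⊥ ⅋ p3)) ⅋ p3)
  [⊗]  ⊢ p3, (p3⊥ ⊗ (p3⊥ ⅋ p3))
    [Ax]  ⊢ p3, p3⊥
    [⅋]  ⊢ (p3⊥ ⅋ p3)
      [Ax]  ⊢ p3, p3⊥

Result: YES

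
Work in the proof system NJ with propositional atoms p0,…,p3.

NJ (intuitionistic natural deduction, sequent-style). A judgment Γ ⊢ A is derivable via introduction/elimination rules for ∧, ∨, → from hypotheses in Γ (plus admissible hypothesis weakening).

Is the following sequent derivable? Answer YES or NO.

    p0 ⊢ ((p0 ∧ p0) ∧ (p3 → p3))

Derivation trace:
[∧I] p0 ⊢ ((p0 ∧ p0) ∧ (p3 → p3))
  [∧I] p0 ⊢ (p0 ∧ p0)
    [Ax] p0 ⊢ p0
    [Ax] p0 ⊢ p0
  [→I]  ⊢ (p3 → p3)
    [Ax] p3 ⊢ p3

Result: YES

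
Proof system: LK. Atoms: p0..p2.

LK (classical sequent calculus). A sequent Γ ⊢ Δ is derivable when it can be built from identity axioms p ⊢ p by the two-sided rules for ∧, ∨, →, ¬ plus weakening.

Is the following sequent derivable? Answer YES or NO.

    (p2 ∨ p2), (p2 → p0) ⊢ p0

Derivation trace:
[→L] (p2 ∨ p2), (p2 → p0) ⊢ p0
  [∨L] (p2 ∨ p2) ⊢ p2
    [Ax] p2 ⊢ p2
    [Ax] p2 ⊢ p2
  [Ax] p0 ⊢ p0

Result: YES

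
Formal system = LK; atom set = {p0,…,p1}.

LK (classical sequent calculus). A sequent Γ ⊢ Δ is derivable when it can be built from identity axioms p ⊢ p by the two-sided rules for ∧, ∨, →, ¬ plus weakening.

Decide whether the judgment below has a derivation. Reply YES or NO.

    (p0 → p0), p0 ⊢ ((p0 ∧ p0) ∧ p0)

Proof tree:
[∧R] (p0 → p0), p0 ⊢ ((p0 ∧ p0) ∧ p0)
  [∧R] (p0 → p0), p0 ⊢ (p0 ∧ p0)
    [Ax] p0 ⊢ p0
    [→L] p0, (p0 → p0) ⊢ p0
      [Ax] p0 ⊢ p0
      [Ax] p0 ⊢ p0
  [→L] p0, (p0 → p0) ⊢ p0
    [Ax] p0 ⊢ p0
    [Ax] p0 ⊢ p0

Result: YES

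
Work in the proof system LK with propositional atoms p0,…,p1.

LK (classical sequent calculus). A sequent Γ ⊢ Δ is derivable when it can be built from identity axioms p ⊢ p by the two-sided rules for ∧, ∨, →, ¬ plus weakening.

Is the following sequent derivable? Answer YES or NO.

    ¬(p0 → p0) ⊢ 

Derivation trace:
[¬L] ¬(p0 → p0) ⊢ 
  [→R]  ⊢ (p0 → p0)
    [Ax] p0 ⊢ p0

Result: YES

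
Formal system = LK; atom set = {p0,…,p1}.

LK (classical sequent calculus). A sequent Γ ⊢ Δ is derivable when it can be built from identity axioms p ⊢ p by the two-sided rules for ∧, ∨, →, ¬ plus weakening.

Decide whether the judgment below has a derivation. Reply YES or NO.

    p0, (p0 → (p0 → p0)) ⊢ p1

Search for a countermodel by truth-table:
  v=00: Γ:[p0=F, (p0 → (p0 → p0))=T] Δ:[p1=F] refutes=False
  v=01: Γ:[p0=F, (p0 → (p0 → p0))=T] Δ:[p1=T] refutes=False
  v=10: Γ:[p0=T, (p0 → (p0 → p0))=T] Δ:[p1=F] refutes=True  ← countermodel

Result: NO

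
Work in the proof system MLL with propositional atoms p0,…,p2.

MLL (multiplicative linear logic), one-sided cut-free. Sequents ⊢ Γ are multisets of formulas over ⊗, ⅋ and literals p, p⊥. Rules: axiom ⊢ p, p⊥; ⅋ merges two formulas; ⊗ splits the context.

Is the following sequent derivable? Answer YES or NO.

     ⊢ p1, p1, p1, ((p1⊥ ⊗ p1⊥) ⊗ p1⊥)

Proof tree:
[⊗]  ⊢ p1, p1, p1, ((p1⊥ ⊗ p1⊥) ⊗ p1⊥)
  [⊗]  ⊢ p1, p1, (p1⊥ ⊗ p1⊥)
    [Ax]  ⊢ p1, p1⊥
    [Ax]  ⊢ p1, p1⊥
  [Ax]  ⊢ p1, p1⊥

Result: YES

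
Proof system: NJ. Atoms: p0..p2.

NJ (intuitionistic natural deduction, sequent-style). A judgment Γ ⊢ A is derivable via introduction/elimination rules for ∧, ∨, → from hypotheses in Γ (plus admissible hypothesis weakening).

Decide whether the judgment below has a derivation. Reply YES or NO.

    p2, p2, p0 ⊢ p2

Derivation (root first):
[Wk] p2, p2, p0 ⊢ p2
  [Wk] p2, p2 ⊢ p2
    [Ax] p2 ⊢ p2

Result: YES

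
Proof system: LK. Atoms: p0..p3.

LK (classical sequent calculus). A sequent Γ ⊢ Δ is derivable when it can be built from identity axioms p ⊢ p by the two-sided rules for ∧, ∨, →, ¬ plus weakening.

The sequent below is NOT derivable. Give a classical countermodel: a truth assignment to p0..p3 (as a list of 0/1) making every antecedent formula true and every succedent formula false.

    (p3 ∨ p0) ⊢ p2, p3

Enumerate valuations to refute Γ ⊢ Δ:
  v=0000: Γ:[(p3 ∨ p0)=F] Δ:[p2=F, p3=F] refutes=False
  v=0001: Γ:[(p3 ∨ p0)=T] Δ:[p2=F, p3=T] refutes=False
  v=0010: Γ:[(p3 ∨ p0)=F] Δ:[p2=T, p3=F] refutes=False
  v=0011: Γ:[(p3 ∨ p0)=T] Δ:[p2=T, p3=T] refutes=False
  v=0100: Γ:[(p3 ∨ p0)=F] Δ:[p2=F, p3=F] refutes=False
  v=0101: Γ:[(p3 ∨ p0)=T] Δ:[p2=F, p3=T] refutes=False
  v=0110: Γ:[(p3 ∨ p0)=F] Δ:[p2=T, p3=F] refutes=False
  v=0111: Γ:[(p3 ∨ p0)=T] Δ:[p2=T, p3=T] refutes=False
  v=1000: Γ:[(p3 ∨ p0)=T] Δ:[p2=F, p3=F] refutes=True  ← countermodel

Result: [1, 0, 0, 0]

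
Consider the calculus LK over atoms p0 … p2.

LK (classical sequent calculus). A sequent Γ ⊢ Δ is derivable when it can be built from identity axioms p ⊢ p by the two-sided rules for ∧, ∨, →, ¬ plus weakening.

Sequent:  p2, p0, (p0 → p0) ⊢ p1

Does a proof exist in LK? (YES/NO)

Truth-table refutation:
  v=000: Γ:[p2=F, p0=F, (p0 → p0)=T] Δ:[p1=F] refutes=False
  v=001: Γ:[p2=T, p0=F, (p0 → p0)=T] Δ:[p1=F] refutes=False
  v=010: Γ:[p2=F, p0=F, (p0 → p0)=T] Δ:[p1=T] refutes=False
  v=011: Γ:[p2=T, p0=F, (p0 → p0)=T] Δ:[p1=T] refutes=False
  v=100: Γ:[p2=F, p0=T, (p0 → p0)=T] Δ:[p1=F] refutes=False
  v=101: Γ:[p2=T, p0=T, (p0 → p0)=T] Δ:[p1=F] refutes=True  ← countermodel

Result: NO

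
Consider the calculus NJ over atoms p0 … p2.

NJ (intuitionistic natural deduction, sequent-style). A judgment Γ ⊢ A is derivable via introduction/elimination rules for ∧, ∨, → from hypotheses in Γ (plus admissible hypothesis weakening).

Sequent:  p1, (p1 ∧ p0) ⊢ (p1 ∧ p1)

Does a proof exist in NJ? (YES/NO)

Proof tree:
[Wk] p1, (p1 ∧ p0) ⊢ (p1 ∧ p1)
  [∧I] p1 ⊢ (p1 ∧ p1)
    [Ax] p1 ⊢ p1
    [Ax] p1 ⊢ p1

Result: YES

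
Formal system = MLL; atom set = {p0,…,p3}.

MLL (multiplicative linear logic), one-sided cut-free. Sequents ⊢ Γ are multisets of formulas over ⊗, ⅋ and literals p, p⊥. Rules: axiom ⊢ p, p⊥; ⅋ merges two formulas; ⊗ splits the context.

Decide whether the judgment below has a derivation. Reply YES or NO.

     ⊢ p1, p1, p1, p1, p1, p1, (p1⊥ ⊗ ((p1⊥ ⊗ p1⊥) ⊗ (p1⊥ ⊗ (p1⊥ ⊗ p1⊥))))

Derivation trace:
[⊗]  ⊢ p1, p1, p1, p1, p1, p1, (p1⊥ ⊗ ((p1⊥ ⊗ p1⊥) ⊗ (p1⊥ ⊗ (p1⊥ ⊗ p1⊥))))
  [Ax]  ⊢ p1, p1⊥
  [⊗]  ⊢ p1, p1, p1, p1, p1, ((p1⊥ ⊗ p1⊥) ⊗ (p1⊥ ⊗ (p1⊥ ⊗ p1⊥)))
    [⊗]  ⊢ p1, p1, (p1⊥ ⊗ p1⊥)
      [Ax]  ⊢ p1, p1⊥
      [Ax]  ⊢ p1, p1⊥
    [⊗]  ⊢ p1, p1, p1, (p1⊥ ⊗ (p1⊥ ⊗ p1⊥))
      [Ax]  ⊢ p1, p1⊥
      [⊗]  ⊢ p1, p1, (p1⊥ ⊗ p1⊥)
        [Ax]  ⊢ p1, p1⊥
        [Ax]  ⊢ p1, p1⊥

Result: YES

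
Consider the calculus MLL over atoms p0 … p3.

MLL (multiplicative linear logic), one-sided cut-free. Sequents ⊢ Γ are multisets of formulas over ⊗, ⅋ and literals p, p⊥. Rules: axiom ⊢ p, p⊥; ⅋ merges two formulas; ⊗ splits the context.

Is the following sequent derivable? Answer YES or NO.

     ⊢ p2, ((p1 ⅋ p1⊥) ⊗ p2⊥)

Derivation (root first):
[⊗]  ⊢ p2, ((p1 ⅋ p1⊥) ⊗ p2⊥)
  [⅋]  ⊢ (p1 ⅋ p1⊥)
    [Ax]  ⊢ p1, p1⊥
  [Ax]  ⊢ p2, p2⊥

Result: YES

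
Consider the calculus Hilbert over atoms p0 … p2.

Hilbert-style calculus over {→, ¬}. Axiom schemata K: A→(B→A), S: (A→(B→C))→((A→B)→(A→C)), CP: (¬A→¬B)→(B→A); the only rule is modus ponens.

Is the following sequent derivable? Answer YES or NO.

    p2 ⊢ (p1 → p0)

Search for a countermodel by truth-table:
  v=000: Γ:[p2=F] Δ:[(p1 → p0)=T] refutes=False
  v=001: Γ:[p2=T] Δ:[(p1 → p0)=T] refutes=False
  v=010: Γ:[p2=F] Δ:[(p1 → p0)=F] refutes=False
  v=011: Γ:[p2=T] Δ:[(p1 → p0)=F] refutes=True  ← countermodel

Result: NO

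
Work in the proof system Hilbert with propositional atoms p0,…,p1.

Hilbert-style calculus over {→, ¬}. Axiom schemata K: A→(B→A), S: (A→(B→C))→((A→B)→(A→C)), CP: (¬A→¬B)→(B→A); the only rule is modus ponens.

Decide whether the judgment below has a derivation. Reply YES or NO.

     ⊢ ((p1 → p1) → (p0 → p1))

Enumerate valuations to refute Γ ⊢ Δ:
  v=00: Γ:[] Δ:[((p1 → p1) → (p0 → p1))=T] refutes=False
  v=01: Γ:[] Δ:[((p1 → p1) → (p0 → p1))=T] refutes=False
  v=10: Γ:[] Δ:[((p1 → p1) → (p0 → p1))=F] refutes=True  ← countermodel

Result: NO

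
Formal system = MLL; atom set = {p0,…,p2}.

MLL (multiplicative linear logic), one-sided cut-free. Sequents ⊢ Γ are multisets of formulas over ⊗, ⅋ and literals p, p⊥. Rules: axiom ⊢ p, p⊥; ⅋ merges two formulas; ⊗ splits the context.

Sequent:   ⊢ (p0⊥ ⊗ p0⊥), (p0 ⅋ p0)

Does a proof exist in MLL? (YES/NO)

Proof tree:
[⅋]  ⊢ (p0⊥ ⊗ p0⊥), (p0 ⅋ p0)
  [⊗]  ⊢ p0, p0, (p0⊥ ⊗ p0⊥)
    [Ax]  ⊢ p0, p0⊥
    [Ax]  ⊢ p0, p0⊥

Result: YES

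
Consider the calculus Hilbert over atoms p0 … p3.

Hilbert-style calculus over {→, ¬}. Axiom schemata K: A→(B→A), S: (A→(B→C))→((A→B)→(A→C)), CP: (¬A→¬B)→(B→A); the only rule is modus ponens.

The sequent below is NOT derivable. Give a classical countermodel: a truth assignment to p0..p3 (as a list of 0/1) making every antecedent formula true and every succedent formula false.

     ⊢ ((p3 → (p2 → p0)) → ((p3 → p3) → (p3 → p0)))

Truth-table refutation:
  v=0000: Γ:[] Δ:[((p3 → (p2 → p0)) → ((p3 → p3) → (p3 → p0)))=T] refutes=False
  v=0001: Γ:[] Δ:[((p3 → (p2 → p0)) → ((p3 → p3) → (p3 → p0)))=F] refutes=True  ← countermodel

Result: [0, 0, 0, 1]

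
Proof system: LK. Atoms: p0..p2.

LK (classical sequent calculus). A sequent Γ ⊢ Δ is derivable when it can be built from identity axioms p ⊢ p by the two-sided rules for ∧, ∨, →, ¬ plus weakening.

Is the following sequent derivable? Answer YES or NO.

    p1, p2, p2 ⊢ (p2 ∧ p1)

Derivation (root first):
[WL] p1, p2, p2 ⊢ (p2 ∧ p1)
  [∧R] p1, p2 ⊢ (p2 ∧ p1)
    [Ax] p2 ⊢ p2
    [Ax] p1 ⊢ p1

Result: YES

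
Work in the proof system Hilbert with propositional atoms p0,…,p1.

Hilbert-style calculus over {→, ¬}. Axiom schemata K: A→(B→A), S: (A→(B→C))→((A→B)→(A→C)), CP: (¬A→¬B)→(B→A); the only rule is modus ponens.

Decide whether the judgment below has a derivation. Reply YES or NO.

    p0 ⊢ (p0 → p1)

Truth-table refutation:
  v=00: Γ:[p0=F] Δ:[(p0 → p1)=T] refutes=False
  v=01: Γ:[p0=F] Δ:[(p0 → p1)=T] refutes=False
  v=10: Γ:[p0=T] Δ:[(p0 → p1)=F] refutes=True  ← countermodel

Result: NO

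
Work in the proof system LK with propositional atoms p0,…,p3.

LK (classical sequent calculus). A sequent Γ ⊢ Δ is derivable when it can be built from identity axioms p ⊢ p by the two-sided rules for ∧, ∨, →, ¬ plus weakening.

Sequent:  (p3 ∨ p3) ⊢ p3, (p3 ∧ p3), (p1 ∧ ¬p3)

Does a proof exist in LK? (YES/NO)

Proof tree:
[∧R] (p3 ∨ p3) ⊢ p3, (p3 ∧ p3), (p1 ∧ ¬p3)
  [WR] (p3 ∨ p3) ⊢ p3, p1
    [∨L] (p3 ∨ p3) ⊢ p3
      [Ax] p3 ⊢ p3
      [Ax] p3 ⊢ p3
  [¬R]  ⊢ (p3 ∧ p3), ¬p3
    [∧R] p3 ⊢ (p3 ∧ p3)
      [Ax] p3 ⊢ p3
      [Ax] p3 ⊢ p3

Result: YES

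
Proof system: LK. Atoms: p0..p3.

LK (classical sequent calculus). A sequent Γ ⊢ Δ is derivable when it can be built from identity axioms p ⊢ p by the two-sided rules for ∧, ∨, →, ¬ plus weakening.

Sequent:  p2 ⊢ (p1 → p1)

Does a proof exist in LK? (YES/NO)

Derivation trace:
[→R] p2 ⊢ (p1 → p1)
  [WL] p1, p2 ⊢ p1
    [Ax] p1 ⊢ p1

Result: YES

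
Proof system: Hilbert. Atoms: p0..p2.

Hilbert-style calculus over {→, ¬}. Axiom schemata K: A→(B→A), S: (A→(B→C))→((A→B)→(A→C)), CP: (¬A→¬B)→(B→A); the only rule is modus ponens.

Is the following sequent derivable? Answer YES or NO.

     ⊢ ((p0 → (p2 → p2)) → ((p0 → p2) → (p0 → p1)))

Enumerate valuations to refute Γ ⊢ Δ:
  v=000: Γ:[] Δ:[((p0 → (p2 → p2)) → ((p0 → p2) → (p0 → p1)))=T] refutes=False
  v=001: Γ:[] Δ:[((p0 → (p2 → p2)) → ((p0 → p2) → (p0 → p1)))=T] refutes=False
  v=010: Γ:[] Δ:[((p0 → (p2 → p2)) → ((p0 → p2) → (p0 → p1)))=T] refutes=False
  v=011: Γ:[] Δ:[((p0 → (p2 → p2)) → ((p0 → p2) → (p0 → p1)))=T] refutes=False
  v=100: Γ:[] Δ:[((p0 → (p2 → p2)) → ((p0 → p2) → (p0 → p1)))=T] refutes=False
  v=101: Γ:[] Δ:[((p0 → (p2 → p2)) → ((p0 → p2) → (p0 → p1)))=F] refutes=True  ← countermodel

Result: NO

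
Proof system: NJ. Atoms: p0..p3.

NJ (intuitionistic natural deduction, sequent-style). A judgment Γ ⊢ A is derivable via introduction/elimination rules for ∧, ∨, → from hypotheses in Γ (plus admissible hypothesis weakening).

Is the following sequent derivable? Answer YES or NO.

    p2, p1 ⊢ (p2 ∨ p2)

Derivation trace:
[∨I₂] p2, p1 ⊢ (p2 ∨ p2)
  [Wk] p2, p1 ⊢ p2
    [Ax] p2 ⊢ p2

Result: YES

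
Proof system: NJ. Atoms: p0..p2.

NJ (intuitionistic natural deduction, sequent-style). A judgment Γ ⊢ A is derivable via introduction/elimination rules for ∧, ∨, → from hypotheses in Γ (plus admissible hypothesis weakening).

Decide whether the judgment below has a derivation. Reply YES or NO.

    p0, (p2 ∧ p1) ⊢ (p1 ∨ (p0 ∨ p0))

Derivation trace:
[∨I₂] p0, (p2 ∧ p1) ⊢ (p1 ∨ (p0 ∨ p0))
  [∨I₂] p0, (p2 ∧ p1) ⊢ (p0 ∨ p0)
    [Wk] p0, (p2 ∧ p1) ⊢ p0
      [Ax] p0 ⊢ p0

Result: YES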